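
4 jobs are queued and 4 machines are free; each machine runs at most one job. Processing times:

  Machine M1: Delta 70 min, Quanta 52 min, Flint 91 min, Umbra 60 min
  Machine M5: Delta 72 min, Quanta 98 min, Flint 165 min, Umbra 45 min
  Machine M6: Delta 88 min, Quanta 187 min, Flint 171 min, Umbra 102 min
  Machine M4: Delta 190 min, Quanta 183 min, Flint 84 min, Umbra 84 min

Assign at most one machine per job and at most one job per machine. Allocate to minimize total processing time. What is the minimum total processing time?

Optimal: Delta→Machine M6 (88 min), Quanta→Machine M1 (52 min), Flint→Machine M4 (84 min), Umbra→Machine M5 (45 min) — total 88+52+84+45 = 269 min.
Row-greedy (each job in turn takes its cheapest remaining machine) gives 354 min, worse by 85.
Next-best assignment: Delta→Machine M5, Quanta→Machine M1, Flint→Machine M4, Umbra→Machine M6 = 310 min.

Min total: 269 min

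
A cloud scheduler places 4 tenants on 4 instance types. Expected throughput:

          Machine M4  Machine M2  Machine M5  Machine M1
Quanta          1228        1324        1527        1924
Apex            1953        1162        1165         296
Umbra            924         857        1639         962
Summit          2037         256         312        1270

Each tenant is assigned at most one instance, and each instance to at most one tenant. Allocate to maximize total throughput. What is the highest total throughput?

Maximum total: 6762 ops/s

Optimal: Quanta→Machine M1 (1924 ops/s), Apex→Machine M2 (1162 ops/s), Umbra→Machine M5 (1639 ops/s), Summit→Machine M4 (2037 ops/s) — total 1924+1162+1639+2037 = 6762 ops/s.
Row-greedy (each tenant in turn takes its best remaining instance) gives 5772 ops/s, worse by 990.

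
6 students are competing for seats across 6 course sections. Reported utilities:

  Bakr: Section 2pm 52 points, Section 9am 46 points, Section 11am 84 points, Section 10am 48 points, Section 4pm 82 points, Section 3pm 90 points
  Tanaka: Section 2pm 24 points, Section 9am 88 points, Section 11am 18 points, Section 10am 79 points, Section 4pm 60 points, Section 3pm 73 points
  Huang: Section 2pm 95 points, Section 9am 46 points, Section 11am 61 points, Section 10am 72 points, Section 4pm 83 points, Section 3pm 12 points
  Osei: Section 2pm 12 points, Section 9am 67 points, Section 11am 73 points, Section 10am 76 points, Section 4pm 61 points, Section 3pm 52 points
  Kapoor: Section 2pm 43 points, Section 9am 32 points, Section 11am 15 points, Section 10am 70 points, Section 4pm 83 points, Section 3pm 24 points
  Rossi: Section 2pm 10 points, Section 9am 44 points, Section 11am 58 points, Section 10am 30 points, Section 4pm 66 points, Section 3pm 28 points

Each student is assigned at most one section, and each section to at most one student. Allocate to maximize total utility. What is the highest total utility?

Treat this as an assignment problem: match each student to one section.
Optimal: Bakr→Section 3pm (90 points), Tanaka→Section 9am (88 points), Huang→Section 2pm (95 points), Osei→Section 10am (76 points), Kapoor→Section 4pm (83 points), Rossi→Section 11am (58 points) — total 90+88+95+76+83+58 = 490 points.
Column-greedy (each section in turn goes to its best remaining student) gives 454 points, worse by 36.
Next-best assignment: Bakr→Section 3pm, Tanaka→Section 9am, Huang→Section 2pm, Osei→Section 11am, Kapoor→Section 10am, Rossi→Section 4pm = 482 points.
Checked against all permutations: 490 points is optimal.

Maximum total: 490 points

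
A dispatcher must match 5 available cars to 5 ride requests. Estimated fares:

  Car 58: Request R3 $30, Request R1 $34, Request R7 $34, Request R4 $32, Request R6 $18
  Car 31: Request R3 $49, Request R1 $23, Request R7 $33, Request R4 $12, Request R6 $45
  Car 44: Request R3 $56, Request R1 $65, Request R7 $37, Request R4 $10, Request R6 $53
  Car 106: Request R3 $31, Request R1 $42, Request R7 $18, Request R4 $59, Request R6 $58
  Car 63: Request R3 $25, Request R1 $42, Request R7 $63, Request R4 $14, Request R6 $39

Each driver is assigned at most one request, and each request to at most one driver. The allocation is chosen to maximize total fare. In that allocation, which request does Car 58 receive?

Optimal: Car 58→Request R4 ($32), Car 31→Request R3 ($49), Car 44→Request R1 ($65), Car 106→Request R6 ($58), Car 63→Request R7 ($63) — total 32+49+65+58+63 = $267.
Max-entry greedy (repeatedly take the single best remaining cell) gives $254, worse by 13.
Next-best assignment: Car 58→Request R3, Car 31→Request R6, Car 44→Request R1, Car 106→Request R4, Car 63→Request R7 = $262.
Car 58's own top request is Request R1 ($34), but forcing Car 58→Request R1 and reassigning the rest optimally gives only $258 — worse by 9.

Car 58 receives Request R4.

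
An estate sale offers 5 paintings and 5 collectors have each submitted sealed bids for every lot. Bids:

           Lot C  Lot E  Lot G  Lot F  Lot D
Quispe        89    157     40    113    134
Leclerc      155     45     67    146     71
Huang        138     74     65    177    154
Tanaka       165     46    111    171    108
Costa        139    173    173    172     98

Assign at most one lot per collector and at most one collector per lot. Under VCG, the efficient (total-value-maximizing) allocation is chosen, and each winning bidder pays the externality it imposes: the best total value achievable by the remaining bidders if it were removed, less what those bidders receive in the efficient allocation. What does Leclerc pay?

Leclerc pays $17.

Efficient allocation: Quispe→Lot E ($157), Leclerc→Lot C ($155), Huang→Lot D ($154), Tanaka→Lot F ($171), Costa→Lot G ($173); total welfare W = $810.
Leclerc receives Lot C at value $155, so the others get W − 155 = $655.
Without Leclerc: best allocation of the remaining 4 bidders over all 5 lots is Quispe→Lot E ($157), Huang→Lot F ($177), Tanaka→Lot C ($165), Costa→Lot G ($173), total $672.
VCG payment = (others' best without Leclerc) − (others' welfare with Leclerc) = 672 − 655 = $17.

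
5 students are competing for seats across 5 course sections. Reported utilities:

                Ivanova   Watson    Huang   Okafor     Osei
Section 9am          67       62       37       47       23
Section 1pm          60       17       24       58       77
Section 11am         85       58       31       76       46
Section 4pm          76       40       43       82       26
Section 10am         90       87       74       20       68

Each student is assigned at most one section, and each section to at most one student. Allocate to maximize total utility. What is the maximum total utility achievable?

This is a one-to-one assignment (maximum-weight bipartite matching).
Optimal: Ivanova→Section 11am (85 points), Watson→Section 9am (62 points), Huang→Section 10am (74 points), Okafor→Section 4pm (82 points), Osei→Section 1pm (77 points) — total 85+62+74+82+77 = 380 points.
Column-greedy (each section in turn goes to its best remaining student) gives 350 points, worse by 30.
Next-best assignment: Ivanova→Section 11am, Watson→Section 10am, Huang→Section 9am, Okafor→Section 4pm, Osei→Section 1pm = 368 points.
Swapping Huang↔Ivanova (Huang→Section 11am 31 points, Ivanova→Section 10am 90 points) loses 38.
Every other assignment is strictly worse.

Maximum total: 380 points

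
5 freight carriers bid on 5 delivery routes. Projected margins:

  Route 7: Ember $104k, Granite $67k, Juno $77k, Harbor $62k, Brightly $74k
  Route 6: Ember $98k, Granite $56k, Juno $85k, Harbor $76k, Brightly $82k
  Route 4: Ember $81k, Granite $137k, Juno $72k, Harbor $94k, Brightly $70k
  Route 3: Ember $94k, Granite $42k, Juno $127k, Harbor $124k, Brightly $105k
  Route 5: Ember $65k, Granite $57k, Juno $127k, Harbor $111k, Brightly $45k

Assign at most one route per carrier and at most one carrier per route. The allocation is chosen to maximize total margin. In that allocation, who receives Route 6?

Brightly receives Route 6.

Optimal: Ember→Route 7 ($104k), Granite→Route 4 ($137k), Juno→Route 5 ($127k), Harbor→Route 3 ($124k), Brightly→Route 6 ($82k) — total 104+137+127+124+82 = $574k.
No other one-to-one assignment exceeds $574k.
Brightly's own top route is Route 3 ($105k), but forcing Brightly→Route 3 and reassigning the rest optimally gives only $549k — worse by 25.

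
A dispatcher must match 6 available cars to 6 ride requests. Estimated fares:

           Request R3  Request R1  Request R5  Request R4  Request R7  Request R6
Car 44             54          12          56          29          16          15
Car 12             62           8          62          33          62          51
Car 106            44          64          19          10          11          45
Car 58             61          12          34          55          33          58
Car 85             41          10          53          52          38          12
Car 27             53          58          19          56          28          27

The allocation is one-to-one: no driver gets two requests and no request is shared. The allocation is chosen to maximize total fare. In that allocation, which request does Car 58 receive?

Optimal: Car 44→Request R3 ($54), Car 12→Request R7 ($62), Car 106→Request R1 ($64), Car 58→Request R6 ($58), Car 85→Request R5 ($53), Car 27→Request R4 ($56) — total 54+62+64+58+53+56 = $347.
Row-greedy (each driver in turn takes its best remaining request) gives $320, worse by 27.
Next-best assignment: Car 44→Request R5, Car 12→Request R7, Car 106→Request R1, Car 58→Request R6, Car 85→Request R4, Car 27→Request R3 = $345.
Car 58's own top request is Request R3 ($61), but forcing Car 58→Request R3 and reassigning the rest optimally gives only $334 — worse by 13.

Car 58 receives Request R6.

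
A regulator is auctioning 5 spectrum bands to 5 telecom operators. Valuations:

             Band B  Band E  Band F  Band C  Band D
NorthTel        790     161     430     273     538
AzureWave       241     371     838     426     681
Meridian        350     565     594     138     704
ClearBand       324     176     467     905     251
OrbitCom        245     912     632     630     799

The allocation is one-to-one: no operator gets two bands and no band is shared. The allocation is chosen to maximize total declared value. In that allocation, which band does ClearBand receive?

Optimal: NorthTel→Band B ($790M), AzureWave→Band F ($838M), Meridian→Band D ($704M), ClearBand→Band C ($905M), OrbitCom→Band E ($912M) — total 790+838+704+905+912 = $4149M.
Swapping ClearBand↔Meridian (ClearBand→Band D $251M, Meridian→Band C $138M) loses 1220.
Checked against all permutations: $4149M is optimal.

ClearBand receives Band C.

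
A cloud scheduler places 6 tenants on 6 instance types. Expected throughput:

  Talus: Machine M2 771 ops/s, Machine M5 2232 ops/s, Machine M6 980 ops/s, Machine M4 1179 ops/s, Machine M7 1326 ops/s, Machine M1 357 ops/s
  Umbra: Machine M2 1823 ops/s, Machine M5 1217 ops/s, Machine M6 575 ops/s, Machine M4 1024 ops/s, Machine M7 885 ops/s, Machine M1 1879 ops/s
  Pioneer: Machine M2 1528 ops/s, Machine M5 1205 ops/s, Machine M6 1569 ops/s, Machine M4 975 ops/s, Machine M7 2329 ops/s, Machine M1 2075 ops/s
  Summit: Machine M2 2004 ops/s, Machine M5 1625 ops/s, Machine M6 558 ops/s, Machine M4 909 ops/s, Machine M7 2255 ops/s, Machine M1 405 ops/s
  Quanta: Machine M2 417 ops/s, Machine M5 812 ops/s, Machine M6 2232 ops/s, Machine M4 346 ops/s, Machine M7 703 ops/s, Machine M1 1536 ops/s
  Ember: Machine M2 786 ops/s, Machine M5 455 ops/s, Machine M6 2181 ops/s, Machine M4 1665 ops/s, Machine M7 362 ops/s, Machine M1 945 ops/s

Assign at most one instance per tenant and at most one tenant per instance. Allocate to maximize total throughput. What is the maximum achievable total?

Treat this as an assignment problem: match each tenant to one instance.
Optimal: Talus→Machine M5 (2232 ops/s), Umbra→Machine M1 (1879 ops/s), Pioneer→Machine M7 (2329 ops/s), Summit→Machine M2 (2004 ops/s), Quanta→Machine M6 (2232 ops/s), Ember→Machine M4 (1665 ops/s) — total 2232+1879+2329+2004+2232+1665 = 12341 ops/s.
Next-best assignment: Talus→Machine M5, Umbra→Machine M2, Pioneer→Machine M1, Summit→Machine M7, Quanta→Machine M6, Ember→Machine M4 = 12282 ops/s.
Checked against all permutations: 12341 ops/s is optimal.

Maximum total: 12341 ops/s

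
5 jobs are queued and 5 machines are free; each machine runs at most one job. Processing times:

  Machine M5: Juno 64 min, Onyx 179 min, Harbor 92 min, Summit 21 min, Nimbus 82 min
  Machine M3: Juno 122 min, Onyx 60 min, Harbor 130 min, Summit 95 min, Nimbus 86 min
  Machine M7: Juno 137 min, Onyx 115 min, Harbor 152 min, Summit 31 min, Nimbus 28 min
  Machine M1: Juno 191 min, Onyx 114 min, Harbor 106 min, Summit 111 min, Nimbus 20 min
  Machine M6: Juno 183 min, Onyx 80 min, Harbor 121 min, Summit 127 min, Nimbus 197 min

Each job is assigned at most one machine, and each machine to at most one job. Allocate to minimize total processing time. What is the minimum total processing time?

Optimal: Juno→Machine M5 (64 min), Onyx→Machine M3 (60 min), Harbor→Machine M6 (121 min), Summit→Machine M7 (31 min), Nimbus→Machine M1 (20 min) — total 64+60+121+31+20 = 296 min.
Column-greedy (each machine in turn goes to its cheapest remaining job) gives 398 min, worse by 102.
Next-best assignment: Juno→Machine M5, Onyx→Machine M6, Harbor→Machine M3, Summit→Machine M7, Nimbus→Machine M1 = 325 min.

Min total: 296 min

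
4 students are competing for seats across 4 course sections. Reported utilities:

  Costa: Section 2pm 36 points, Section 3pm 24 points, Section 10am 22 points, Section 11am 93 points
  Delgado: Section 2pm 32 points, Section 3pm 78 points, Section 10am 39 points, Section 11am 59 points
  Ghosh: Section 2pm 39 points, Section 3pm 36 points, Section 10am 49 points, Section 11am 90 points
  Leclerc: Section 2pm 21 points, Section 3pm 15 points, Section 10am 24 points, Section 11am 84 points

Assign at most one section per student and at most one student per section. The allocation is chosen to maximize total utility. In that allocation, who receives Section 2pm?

Costa receives Section 2pm.

Optimal: Costa→Section 2pm (36 points), Delgado→Section 3pm (78 points), Ghosh→Section 10am (49 points), Leclerc→Section 11am (84 points) — total 36+78+49+84 = 247 points.
Costa's own top section is Section 11am (93 points), but forcing Costa→Section 11am and reassigning the rest optimally gives only 241 points — worse by 6.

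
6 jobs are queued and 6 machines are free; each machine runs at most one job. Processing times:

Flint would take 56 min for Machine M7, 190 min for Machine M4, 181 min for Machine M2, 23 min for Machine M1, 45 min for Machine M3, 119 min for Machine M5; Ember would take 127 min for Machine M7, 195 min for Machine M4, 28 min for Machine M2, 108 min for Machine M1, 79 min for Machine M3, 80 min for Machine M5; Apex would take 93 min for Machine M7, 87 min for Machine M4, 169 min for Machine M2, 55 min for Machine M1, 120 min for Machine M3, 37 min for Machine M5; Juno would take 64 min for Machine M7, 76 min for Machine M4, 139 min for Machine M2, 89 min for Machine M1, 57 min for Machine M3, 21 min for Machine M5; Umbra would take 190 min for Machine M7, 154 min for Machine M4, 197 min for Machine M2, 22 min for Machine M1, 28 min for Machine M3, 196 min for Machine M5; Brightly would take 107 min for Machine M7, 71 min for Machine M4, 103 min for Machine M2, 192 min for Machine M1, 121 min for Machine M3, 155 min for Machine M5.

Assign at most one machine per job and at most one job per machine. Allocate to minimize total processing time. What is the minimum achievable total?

This is the linear assignment problem.
Optimal: Flint→Machine M1 (23 min), Ember→Machine M2 (28 min), Apex→Machine M5 (37 min), Juno→Machine M7 (64 min), Umbra→Machine M3 (28 min), Brightly→Machine M4 (71 min) — total 23+28+37+64+28+71 = 251 min.
Column-greedy (each machine in turn goes to its cheapest remaining job) gives 271 min, worse by 20.
Swapping Juno↔Umbra (Juno→Machine M3 57 min, Umbra→Machine M7 190 min) adds 155.
No other one-to-one assignment undercuts 251 min.

Min total: 251 min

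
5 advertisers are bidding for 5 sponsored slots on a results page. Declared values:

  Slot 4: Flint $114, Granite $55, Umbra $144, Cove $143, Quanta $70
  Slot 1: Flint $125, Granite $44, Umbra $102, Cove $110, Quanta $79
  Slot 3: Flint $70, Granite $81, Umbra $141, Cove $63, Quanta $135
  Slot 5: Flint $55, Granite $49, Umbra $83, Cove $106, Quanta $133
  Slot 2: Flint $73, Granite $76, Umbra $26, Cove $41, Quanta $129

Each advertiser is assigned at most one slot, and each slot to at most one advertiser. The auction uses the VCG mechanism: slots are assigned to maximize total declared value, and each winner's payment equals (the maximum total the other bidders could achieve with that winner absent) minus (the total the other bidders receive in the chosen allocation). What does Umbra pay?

Umbra pays $5.

Efficient allocation: Flint→Slot 1 ($125), Granite→Slot 2 ($76), Umbra→Slot 3 ($141), Cove→Slot 4 ($143), Quanta→Slot 5 ($133); total welfare W = $618.
Umbra receives Slot 3 at value $141, so the others get W − 141 = $477.
Without Umbra: best allocation of the remaining 4 bidders over all 5 slots is Flint→Slot 1 ($125), Granite→Slot 3 ($81), Cove→Slot 4 ($143), Quanta→Slot 5 ($133), total $482.
VCG payment = (others' best without Umbra) − (others' welfare with Umbra) = 482 − 477 = $5.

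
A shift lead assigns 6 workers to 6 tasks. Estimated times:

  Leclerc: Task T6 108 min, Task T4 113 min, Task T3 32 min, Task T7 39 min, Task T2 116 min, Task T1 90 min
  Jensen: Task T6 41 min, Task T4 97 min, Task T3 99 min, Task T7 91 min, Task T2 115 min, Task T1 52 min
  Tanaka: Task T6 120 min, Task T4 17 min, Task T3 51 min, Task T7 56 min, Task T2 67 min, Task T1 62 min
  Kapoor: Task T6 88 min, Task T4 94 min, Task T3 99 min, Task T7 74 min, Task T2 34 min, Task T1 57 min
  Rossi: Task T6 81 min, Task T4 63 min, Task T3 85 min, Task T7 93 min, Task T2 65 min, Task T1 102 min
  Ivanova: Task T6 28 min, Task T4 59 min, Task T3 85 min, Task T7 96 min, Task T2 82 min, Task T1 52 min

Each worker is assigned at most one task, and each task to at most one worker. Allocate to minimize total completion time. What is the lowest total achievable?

Minimum total: 255 min

Optimal: Leclerc→Task T7 (39 min), Jensen→Task T1 (52 min), Tanaka→Task T4 (17 min), Kapoor→Task T2 (34 min), Rossi→Task T3 (85 min), Ivanova→Task T6 (28 min) — total 39+52+17+34+85+28 = 255 min.
Row-greedy (each worker in turn takes its cheapest remaining task) gives 269 min, worse by 14.
Swapping Leclerc↔Jensen (Leclerc→Task T1 90 min, Jensen→Task T7 91 min) adds 90.
No other one-to-one assignment undercuts 255 min.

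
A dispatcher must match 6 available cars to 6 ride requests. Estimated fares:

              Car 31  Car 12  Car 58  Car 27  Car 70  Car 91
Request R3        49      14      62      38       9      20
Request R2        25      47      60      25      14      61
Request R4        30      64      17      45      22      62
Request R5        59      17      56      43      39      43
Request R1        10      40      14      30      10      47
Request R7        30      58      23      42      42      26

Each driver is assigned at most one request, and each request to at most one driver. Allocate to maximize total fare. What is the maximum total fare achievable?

Maximum total: $318

Optimal: Car 31→Request R5 ($59), Car 12→Request R4 ($64), Car 58→Request R3 ($62), Car 27→Request R1 ($30), Car 70→Request R7 ($42), Car 91→Request R2 ($61) — total 59+64+62+30+42+61 = $318.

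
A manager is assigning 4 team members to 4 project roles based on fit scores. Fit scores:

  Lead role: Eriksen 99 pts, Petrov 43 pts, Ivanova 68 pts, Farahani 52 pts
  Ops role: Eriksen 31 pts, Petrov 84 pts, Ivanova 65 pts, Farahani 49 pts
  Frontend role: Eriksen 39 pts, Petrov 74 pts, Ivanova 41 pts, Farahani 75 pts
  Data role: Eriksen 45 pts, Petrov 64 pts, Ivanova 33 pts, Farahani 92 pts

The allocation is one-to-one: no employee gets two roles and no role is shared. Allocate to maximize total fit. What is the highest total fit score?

Optimal: Eriksen→Lead role (99 pts), Petrov→Frontend role (74 pts), Ivanova→Ops role (65 pts), Farahani→Data role (92 pts) — total 99+74+65+92 = 330 pts.
Column-greedy (each role in turn goes to its best remaining employee) gives 291 pts, worse by 39.
Next-best assignment: Eriksen→Lead role, Petrov→Ops role, Ivanova→Frontend role, Farahani→Data role = 316 pts.

Max total: 330 pts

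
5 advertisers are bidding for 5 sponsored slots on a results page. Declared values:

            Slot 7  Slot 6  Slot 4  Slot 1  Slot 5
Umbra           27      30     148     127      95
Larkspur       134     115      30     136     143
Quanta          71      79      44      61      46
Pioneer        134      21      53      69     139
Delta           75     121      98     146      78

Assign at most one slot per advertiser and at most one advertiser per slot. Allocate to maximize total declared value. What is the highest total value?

Max total: $650

Optimal: Umbra→Slot 4 ($148), Larkspur→Slot 5 ($143), Quanta→Slot 6 ($79), Pioneer→Slot 7 ($134), Delta→Slot 1 ($146) — total 148+143+79+134+146 = $650.
Column-greedy (each slot in turn goes to its best remaining advertiser) gives $518, worse by 132.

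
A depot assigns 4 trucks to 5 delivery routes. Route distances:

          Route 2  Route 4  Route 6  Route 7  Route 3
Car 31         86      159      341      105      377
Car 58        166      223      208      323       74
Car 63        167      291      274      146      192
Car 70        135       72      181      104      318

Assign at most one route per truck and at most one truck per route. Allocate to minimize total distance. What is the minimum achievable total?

Min total: 378 km

Optimal: Car 31→Route 2 (86 km), Car 58→Route 3 (74 km), Car 63→Route 7 (146 km), Car 70→Route 4 (72 km) — total 86+74+146+72 = 378 km.
Next-best assignment: Car 31→Route 7, Car 58→Route 3, Car 63→Route 2, Car 70→Route 4 = 418 km.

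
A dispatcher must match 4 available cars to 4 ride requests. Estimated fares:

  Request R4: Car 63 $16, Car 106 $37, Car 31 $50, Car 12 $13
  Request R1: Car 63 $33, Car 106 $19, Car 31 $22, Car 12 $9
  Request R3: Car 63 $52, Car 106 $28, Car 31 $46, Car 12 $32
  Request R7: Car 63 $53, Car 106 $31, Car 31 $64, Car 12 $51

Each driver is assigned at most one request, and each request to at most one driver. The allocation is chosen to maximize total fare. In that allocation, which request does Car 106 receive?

Optimal: Car 63→Request R3 ($52), Car 106→Request R1 ($19), Car 31→Request R4 ($50), Car 12→Request R7 ($51) — total 52+19+50+51 = $172.
Column-greedy (each request in turn goes to its best remaining driver) gives $146, worse by 26.
Car 106's own top request is Request R4 ($37), but forcing Car 106→Request R4 and reassigning the rest optimally gives only $167 — worse by 5.

Car 106 receives Request R1.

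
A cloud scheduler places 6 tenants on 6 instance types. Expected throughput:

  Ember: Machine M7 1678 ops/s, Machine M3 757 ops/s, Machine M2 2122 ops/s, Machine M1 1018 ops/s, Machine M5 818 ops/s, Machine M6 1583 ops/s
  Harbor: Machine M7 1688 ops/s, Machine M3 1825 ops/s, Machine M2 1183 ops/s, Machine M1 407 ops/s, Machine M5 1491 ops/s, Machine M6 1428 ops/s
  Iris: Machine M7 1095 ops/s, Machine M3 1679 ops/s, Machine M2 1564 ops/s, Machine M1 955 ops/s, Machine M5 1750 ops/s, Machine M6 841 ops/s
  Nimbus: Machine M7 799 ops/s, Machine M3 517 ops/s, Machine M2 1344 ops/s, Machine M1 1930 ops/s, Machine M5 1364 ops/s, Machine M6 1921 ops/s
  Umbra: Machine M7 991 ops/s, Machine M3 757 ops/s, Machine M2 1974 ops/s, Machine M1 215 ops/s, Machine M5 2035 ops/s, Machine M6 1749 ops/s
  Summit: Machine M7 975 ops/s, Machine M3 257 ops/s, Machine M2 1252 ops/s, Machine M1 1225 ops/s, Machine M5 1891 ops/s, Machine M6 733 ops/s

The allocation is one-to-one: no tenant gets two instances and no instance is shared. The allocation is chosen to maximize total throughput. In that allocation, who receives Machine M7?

Harbor receives Machine M7.

Treat this as an assignment problem: match each tenant to one instance.
Optimal: Ember→Machine M2 (2122 ops/s), Harbor→Machine M7 (1688 ops/s), Iris→Machine M3 (1679 ops/s), Nimbus→Machine M1 (1930 ops/s), Umbra→Machine M6 (1749 ops/s), Summit→Machine M5 (1891 ops/s) — total 2122+1688+1679+1930+1749+1891 = 11059 ops/s.
Column-greedy (each instance in turn goes to its best remaining tenant) gives 10187 ops/s, worse by 872.
Next-best assignment: Ember→Machine M6, Harbor→Machine M7, Iris→Machine M3, Nimbus→Machine M1, Umbra→Machine M2, Summit→Machine M5 = 10745 ops/s.
Swapping Iris↔Ember (Iris→Machine M2 1564 ops/s, Ember→Machine M3 757 ops/s) loses 1480.
Harbor's own top instance is Machine M3 (1825 ops/s), but forcing Harbor→Machine M3 and reassigning the rest optimally gives only 10637 ops/s — worse by 422.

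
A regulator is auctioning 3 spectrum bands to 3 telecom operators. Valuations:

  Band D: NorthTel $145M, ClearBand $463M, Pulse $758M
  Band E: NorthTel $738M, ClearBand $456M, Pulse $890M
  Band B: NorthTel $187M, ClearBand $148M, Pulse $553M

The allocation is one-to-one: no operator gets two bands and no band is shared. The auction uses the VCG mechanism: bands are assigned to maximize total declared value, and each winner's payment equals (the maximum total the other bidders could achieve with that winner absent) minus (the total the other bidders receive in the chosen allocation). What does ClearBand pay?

ClearBand pays $205M.

Efficient allocation: NorthTel→Band E ($738M), ClearBand→Band D ($463M), Pulse→Band B ($553M); total welfare W = $1754M.
ClearBand receives Band D at value $463M, so the others get W − 463 = $1291M.
Without ClearBand: best allocation of the remaining 2 bidders over all 3 bands is NorthTel→Band E ($738M), Pulse→Band D ($758M), total $1496M.
VCG payment = (others' best without ClearBand) − (others' welfare with ClearBand) = 1496 − 1291 = $205M.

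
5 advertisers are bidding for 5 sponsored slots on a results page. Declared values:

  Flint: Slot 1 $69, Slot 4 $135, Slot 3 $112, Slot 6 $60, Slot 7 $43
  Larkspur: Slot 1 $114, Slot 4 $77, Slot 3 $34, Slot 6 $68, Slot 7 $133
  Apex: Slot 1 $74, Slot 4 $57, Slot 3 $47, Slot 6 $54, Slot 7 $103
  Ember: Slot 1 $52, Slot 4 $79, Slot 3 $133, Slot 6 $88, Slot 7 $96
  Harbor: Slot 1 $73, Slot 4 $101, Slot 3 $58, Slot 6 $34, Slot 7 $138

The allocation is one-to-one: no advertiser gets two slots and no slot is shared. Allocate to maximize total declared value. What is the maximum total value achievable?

This is a one-to-one assignment (maximum-weight bipartite matching).
Optimal: Flint→Slot 4 ($135), Larkspur→Slot 1 ($114), Apex→Slot 6 ($54), Ember→Slot 3 ($133), Harbor→Slot 7 ($138) — total 135+114+54+133+138 = $574.
Row-greedy (each advertiser in turn takes its best remaining slot) gives $509, worse by 65.
Checked against all permutations: $574 is optimal.

Max total: $574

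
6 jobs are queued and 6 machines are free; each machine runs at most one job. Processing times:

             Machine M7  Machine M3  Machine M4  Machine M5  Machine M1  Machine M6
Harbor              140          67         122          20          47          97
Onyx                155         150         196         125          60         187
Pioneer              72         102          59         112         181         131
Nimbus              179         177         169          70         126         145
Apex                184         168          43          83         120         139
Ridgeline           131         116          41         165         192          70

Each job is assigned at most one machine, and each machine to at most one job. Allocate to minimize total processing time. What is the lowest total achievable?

Treat this as an assignment problem: match each job to one machine.
Optimal: Harbor→Machine M3 (67 min), Onyx→Machine M1 (60 min), Pioneer→Machine M7 (72 min), Nimbus→Machine M5 (70 min), Apex→Machine M4 (43 min), Ridgeline→Machine M6 (70 min) — total 67+60+72+70+43+70 = 382 min.
Min-entry greedy (repeatedly take the single cheapest remaining cell) gives 509 min, worse by 127.
Swapping Apex↔Pioneer (Apex→Machine M7 184 min, Pioneer→Machine M4 59 min) adds 128.

Min total: 382 min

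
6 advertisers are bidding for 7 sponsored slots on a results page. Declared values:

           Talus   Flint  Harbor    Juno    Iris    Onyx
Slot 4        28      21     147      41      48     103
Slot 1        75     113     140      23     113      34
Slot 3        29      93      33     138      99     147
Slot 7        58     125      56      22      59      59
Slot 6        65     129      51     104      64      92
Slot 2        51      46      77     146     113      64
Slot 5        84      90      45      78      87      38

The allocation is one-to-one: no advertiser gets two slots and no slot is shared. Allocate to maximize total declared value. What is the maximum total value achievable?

Maximum total: $766

Optimal: Talus→Slot 5 ($84), Flint→Slot 6 ($129), Harbor→Slot 4 ($147), Juno→Slot 2 ($146), Iris→Slot 1 ($113), Onyx→Slot 3 ($147) — total 84+129+147+146+113+147 = $766.
Column-greedy (each slot in turn goes to its best remaining advertiser) gives $621, worse by 145.
Swapping Onyx↔Flint (Onyx→Slot 6 $92, Flint→Slot 3 $93) loses 91.
No other one-to-one assignment exceeds $766.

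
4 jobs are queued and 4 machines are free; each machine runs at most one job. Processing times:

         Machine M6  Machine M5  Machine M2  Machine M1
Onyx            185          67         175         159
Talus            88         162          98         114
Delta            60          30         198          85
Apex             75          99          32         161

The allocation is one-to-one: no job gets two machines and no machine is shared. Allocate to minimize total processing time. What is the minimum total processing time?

Min total: 272 min

This is a one-to-one assignment (minimum-cost bipartite matching).
Optimal: Onyx→Machine M5 (67 min), Talus→Machine M6 (88 min), Delta→Machine M1 (85 min), Apex→Machine M2 (32 min) — total 67+88+85+32 = 272 min.
Min-entry greedy (repeatedly take the single cheapest remaining cell) gives 309 min, worse by 37.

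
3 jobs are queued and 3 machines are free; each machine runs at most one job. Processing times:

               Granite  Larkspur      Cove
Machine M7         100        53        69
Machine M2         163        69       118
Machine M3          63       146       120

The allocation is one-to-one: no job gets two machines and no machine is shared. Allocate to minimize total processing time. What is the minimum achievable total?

This is a one-to-one assignment (minimum-cost bipartite matching).
Optimal: Granite→Machine M3 (63 min), Larkspur→Machine M2 (69 min), Cove→Machine M7 (69 min) — total 63+69+69 = 201 min.
Min-entry greedy (repeatedly take the single cheapest remaining cell) gives 234 min, worse by 33.

Min total: 201 min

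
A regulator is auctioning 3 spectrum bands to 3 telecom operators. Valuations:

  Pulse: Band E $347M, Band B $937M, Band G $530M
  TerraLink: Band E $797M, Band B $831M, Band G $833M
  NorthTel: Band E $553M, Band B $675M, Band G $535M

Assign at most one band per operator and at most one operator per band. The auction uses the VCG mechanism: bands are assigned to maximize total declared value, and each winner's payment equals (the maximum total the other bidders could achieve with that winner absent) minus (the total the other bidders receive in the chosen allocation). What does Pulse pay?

Pulse pays $122M.

Efficient allocation: Pulse→Band B ($937M), TerraLink→Band G ($833M), NorthTel→Band E ($553M); total welfare W = $2323M.
Pulse receives Band B at value $937M, so the others get W − 937 = $1386M.
Without Pulse: best allocation of the remaining 2 bidders over all 3 bands is TerraLink→Band G ($833M), NorthTel→Band B ($675M), total $1508M.
VCG payment = (others' best without Pulse) − (others' welfare with Pulse) = 1508 − 1386 = $122M.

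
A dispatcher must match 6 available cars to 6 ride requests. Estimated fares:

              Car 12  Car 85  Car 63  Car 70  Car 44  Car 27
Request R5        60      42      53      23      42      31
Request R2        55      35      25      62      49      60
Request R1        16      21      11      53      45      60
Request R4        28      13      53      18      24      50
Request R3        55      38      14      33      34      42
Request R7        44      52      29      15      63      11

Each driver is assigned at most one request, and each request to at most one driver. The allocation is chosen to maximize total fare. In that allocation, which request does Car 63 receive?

Car 63 receives Request R4.

This is the linear assignment problem.
Optimal: Car 12→Request R5 ($60), Car 85→Request R3 ($38), Car 63→Request R4 ($53), Car 70→Request R2 ($62), Car 44→Request R7 ($63), Car 27→Request R1 ($60) — total 60+38+53+62+63+60 = $336.
Car 63's own top request is Request R5 ($53), but forcing Car 63→Request R5 and reassigning the rest optimally gives only $317 — worse by 19.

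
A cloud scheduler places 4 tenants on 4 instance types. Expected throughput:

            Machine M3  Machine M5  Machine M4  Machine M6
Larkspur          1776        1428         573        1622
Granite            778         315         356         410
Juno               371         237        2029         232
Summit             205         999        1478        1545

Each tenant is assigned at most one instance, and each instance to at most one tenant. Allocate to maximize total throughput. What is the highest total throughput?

Maximum total: 5780 ops/s

Optimal: Larkspur→Machine M5 (1428 ops/s), Granite→Machine M3 (778 ops/s), Juno→Machine M4 (2029 ops/s), Summit→Machine M6 (1545 ops/s) — total 1428+778+2029+1545 = 5780 ops/s.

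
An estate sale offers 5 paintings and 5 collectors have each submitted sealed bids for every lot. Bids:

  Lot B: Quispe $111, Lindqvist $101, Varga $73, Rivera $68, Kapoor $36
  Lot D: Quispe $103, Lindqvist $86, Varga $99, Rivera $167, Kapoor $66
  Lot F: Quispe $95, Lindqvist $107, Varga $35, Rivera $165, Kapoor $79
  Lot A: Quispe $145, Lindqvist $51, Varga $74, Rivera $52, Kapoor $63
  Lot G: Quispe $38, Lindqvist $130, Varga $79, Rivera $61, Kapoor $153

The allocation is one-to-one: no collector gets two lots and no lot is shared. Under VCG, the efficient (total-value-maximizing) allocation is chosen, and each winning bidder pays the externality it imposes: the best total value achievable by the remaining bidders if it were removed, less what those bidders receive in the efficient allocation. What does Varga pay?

Efficient allocation: Quispe→Lot A ($145), Lindqvist→Lot B ($101), Varga→Lot D ($99), Rivera→Lot F ($165), Kapoor→Lot G ($153); total welfare W = $663.
Varga receives Lot D at value $99, so the others get W − 99 = $564.
Without Varga: best allocation of the remaining 4 bidders over all 5 lots is Quispe→Lot A ($145), Lindqvist→Lot F ($107), Rivera→Lot D ($167), Kapoor→Lot G ($153), total $572.
VCG payment = (others' best without Varga) − (others' welfare with Varga) = 572 − 564 = $8.

Varga pays $8.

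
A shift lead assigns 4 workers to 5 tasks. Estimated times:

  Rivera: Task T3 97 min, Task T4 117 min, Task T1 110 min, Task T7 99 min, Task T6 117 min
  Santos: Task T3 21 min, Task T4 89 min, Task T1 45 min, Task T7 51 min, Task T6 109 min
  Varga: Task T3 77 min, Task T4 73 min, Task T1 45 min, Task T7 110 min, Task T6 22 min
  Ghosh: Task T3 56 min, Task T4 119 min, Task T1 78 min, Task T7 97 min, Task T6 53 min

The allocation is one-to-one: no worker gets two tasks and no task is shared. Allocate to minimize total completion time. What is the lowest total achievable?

Minimum total: 218 min

This is the linear assignment problem.
Optimal: Rivera→Task T7 (99 min), Santos→Task T3 (21 min), Varga→Task T1 (45 min), Ghosh→Task T6 (53 min) — total 99+21+45+53 = 218 min.
Row-greedy (each worker in turn takes its cheapest remaining task) gives 261 min, worse by 43.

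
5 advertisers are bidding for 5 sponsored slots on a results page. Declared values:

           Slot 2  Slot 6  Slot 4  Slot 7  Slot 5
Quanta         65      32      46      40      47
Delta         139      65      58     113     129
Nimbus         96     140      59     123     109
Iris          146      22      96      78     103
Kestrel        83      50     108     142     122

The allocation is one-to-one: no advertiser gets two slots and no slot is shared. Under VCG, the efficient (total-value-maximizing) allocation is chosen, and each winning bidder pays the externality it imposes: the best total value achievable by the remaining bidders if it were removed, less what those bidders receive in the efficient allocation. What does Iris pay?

Efficient allocation: Quanta→Slot 4 ($46), Delta→Slot 5 ($129), Nimbus→Slot 6 ($140), Iris→Slot 2 ($146), Kestrel→Slot 7 ($142); total welfare W = $603.
Iris receives Slot 2 at value $146, so the others get W − 146 = $457.
Without Iris: best allocation of the remaining 4 bidders over all 5 slots is Quanta→Slot 2 ($65), Delta→Slot 5 ($129), Nimbus→Slot 6 ($140), Kestrel→Slot 7 ($142), total $476.
VCG payment = (others' best without Iris) − (others' welfare with Iris) = 476 − 457 = $19.

Iris pays $19.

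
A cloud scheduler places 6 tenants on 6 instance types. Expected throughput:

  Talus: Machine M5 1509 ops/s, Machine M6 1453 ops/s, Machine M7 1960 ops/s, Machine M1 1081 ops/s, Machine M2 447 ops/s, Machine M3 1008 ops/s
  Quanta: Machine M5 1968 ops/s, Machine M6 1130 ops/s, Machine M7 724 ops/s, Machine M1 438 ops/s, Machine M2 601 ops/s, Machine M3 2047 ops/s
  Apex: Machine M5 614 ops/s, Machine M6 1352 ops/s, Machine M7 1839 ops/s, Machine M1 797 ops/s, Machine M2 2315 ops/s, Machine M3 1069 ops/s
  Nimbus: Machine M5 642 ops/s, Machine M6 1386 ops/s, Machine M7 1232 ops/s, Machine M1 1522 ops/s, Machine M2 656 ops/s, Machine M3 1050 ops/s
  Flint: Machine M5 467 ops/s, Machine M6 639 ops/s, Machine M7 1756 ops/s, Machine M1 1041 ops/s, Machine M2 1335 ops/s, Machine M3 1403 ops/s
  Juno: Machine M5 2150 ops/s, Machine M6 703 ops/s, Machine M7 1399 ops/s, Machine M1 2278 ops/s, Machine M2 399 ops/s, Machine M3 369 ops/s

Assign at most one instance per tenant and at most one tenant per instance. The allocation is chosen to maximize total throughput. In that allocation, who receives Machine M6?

Nimbus receives Machine M6.

Optimal: Talus→Machine M7 (1960 ops/s), Quanta→Machine M5 (1968 ops/s), Apex→Machine M2 (2315 ops/s), Nimbus→Machine M6 (1386 ops/s), Flint→Machine M3 (1403 ops/s), Juno→Machine M1 (2278 ops/s) — total 1960+1968+2315+1386+1403+2278 = 11310 ops/s.
Nimbus's own top instance is Machine M1 (1522 ops/s), but forcing Nimbus→Machine M1 and reassigning the rest optimally gives only 11243 ops/s — worse by 67.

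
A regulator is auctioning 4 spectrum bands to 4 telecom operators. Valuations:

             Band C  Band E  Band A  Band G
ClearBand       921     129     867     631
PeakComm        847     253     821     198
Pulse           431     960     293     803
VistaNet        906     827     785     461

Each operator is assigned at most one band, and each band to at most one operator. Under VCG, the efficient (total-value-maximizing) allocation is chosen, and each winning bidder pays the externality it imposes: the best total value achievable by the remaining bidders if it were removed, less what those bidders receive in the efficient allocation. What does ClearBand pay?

ClearBand pays $236M.

Efficient allocation: ClearBand→Band C ($921M), PeakComm→Band A ($821M), Pulse→Band G ($803M), VistaNet→Band E ($827M); total welfare W = $3372M.
ClearBand receives Band C at value $921M, so the others get W − 921 = $2451M.
Without ClearBand: best allocation of the remaining 3 bidders over all 4 bands is PeakComm→Band A ($821M), Pulse→Band E ($960M), VistaNet→Band C ($906M), total $2687M.
VCG payment = (others' best without ClearBand) − (others' welfare with ClearBand) = 2687 − 2451 = $236M.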